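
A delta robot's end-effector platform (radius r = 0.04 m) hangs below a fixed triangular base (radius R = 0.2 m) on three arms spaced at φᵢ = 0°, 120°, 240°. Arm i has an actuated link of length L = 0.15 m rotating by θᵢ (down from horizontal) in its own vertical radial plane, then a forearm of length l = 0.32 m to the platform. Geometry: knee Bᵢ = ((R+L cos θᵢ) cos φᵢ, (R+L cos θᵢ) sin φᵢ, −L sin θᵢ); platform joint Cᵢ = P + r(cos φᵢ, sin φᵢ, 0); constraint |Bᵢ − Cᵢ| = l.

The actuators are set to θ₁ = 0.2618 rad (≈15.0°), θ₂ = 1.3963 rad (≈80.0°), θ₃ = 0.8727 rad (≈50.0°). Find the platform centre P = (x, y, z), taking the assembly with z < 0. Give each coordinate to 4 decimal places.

(0.0980, -0.0619, -0.2749)

O1 = (0.3049·cos0.0°, 0.3049·sin0.0°, -0.0388) = (0.3049, 0.0000, -0.0388)
O2 = (0.1860·cos120.0°, 0.1860·sin120.0°, -0.1477) = (-0.0930, 0.1611, -0.1477)
φ3=240.0°: virtual centre (-0.1282, -0.2221, -0.1149), radius l
subtract pairs → two planes through P
linear system: -0.7958x+0.3222y = -0.0380−-0.2178z; -0.8662x+-0.4441y = -0.0155−-0.1522z
Cramer: x(z) = 0.0346-0.2304z;  y(z) = -0.0326+0.1068z
quadratic in z: (1.0645)z²+(0.1953)z+(-0.0268)=0, √Δ=0.3901 → z ∈ {-0.2749, 0.0915}; z = -0.2749 (taking z<0)
x = 0.0980, y = -0.0619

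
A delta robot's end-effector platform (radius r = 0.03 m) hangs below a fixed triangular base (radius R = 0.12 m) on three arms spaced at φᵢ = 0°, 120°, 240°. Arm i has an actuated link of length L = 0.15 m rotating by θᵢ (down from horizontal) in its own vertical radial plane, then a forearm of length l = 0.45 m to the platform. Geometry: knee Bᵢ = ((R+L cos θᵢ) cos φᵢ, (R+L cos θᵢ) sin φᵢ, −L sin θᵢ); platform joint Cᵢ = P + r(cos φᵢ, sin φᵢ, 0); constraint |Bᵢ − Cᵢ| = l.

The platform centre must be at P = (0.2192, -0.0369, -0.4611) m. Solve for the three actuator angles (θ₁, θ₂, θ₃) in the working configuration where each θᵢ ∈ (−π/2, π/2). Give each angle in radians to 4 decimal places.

θ₁ = 0.0873, θ₂ = 1.3087, θ₃ = 1.1343

rotate P by −φ1: (0.2192, -0.0369, -0.4611)
  e−x'=-0.1292;  (l²−L²−(e−x')²−y'²−z²)/2L = -0.1689
  √(A²+B²)=0.4789;  θ1 = -1.8440+1.9312 ≈ 0.0873
rotate P by −φ2: (-0.1416, -0.1714, -0.4611)
  e−x'=0.2316;  (l²−L²−(e−x')²−y'²−z²)/2L = -0.3853
  θ2 = atan2(B,A) + arccos(C/0.5160) = 1.3087
φ3=240.0° → target in arm frame (-0.0776, 0.2083)
  A cos θ + B sin θ = C:  0.1676·cos θ + -0.4611·sin θ = -0.3470
  θ3 = atan2(B,A) + arccos(C/0.4906) = 1.1343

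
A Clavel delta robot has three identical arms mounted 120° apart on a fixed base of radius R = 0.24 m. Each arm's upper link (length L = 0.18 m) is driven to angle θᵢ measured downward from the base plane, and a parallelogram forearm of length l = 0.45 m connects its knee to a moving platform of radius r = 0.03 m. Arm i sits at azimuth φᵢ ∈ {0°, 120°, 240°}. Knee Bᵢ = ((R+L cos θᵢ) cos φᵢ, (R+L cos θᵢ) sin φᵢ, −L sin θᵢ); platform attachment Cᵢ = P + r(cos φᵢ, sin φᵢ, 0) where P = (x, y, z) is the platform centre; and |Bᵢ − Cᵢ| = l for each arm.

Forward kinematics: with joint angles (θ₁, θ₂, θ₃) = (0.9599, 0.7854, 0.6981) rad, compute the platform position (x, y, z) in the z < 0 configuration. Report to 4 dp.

(-0.0357, -0.0119, -0.4313)

O1 = (0.3132·cos0.0°, 0.3132·sin0.0°, -0.1474) = (0.3132, 0.0000, -0.1474)
arm 2 at φ=120.0°: (R−r)+L cos θ2 = 0.3373;  O2 = (-0.1686, 0.2921, -0.1273)
O3 = (0.3479·cos240.0°, 0.3479·sin240.0°, -0.1157) = (-0.1739, -0.3013, -0.1157)
|O₂|²−|O₁|² = 0.0101;  |O₃|²−|O₁|² = 0.0146
linear system: -0.9638x+0.5842y = 0.0101−0.0403z; -0.9744x+-0.6026y = 0.0146−0.0635z
Cramer: x(z) = -0.0127+0.0534z;  y(z) = -0.0036+0.0190z
sphere 1 gives Az²+Bz+C=0 with A=1.0032, B=0.2599, C=-0.0745;  B²−4AC=0.3666;  roots -0.4313, 0.1722;  negative root z = -0.4313
x = -0.0357, y = -0.0119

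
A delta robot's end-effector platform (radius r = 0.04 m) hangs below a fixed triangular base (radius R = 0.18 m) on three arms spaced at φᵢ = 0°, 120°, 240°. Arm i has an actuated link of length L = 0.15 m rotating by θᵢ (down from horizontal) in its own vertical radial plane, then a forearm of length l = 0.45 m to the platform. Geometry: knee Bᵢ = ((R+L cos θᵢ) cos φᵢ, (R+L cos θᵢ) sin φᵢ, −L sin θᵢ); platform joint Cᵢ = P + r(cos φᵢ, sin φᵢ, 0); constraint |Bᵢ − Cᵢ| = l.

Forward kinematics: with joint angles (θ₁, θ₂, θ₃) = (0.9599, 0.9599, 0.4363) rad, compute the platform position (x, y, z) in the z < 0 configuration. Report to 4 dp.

φ1=0.0°: virtual centre (0.2260, 0.0000, -0.1229), radius l
O2 = (0.2260·cos120.0°, 0.2260·sin120.0°, -0.1229) = (-0.1130, 0.1958, -0.1229)
φ3=240.0°: virtual centre (-0.1380, -0.2390, -0.0634), radius l
|O₂|²−|O₁|² = 0.0000;  |O₃|²−|O₁|² = 0.0140
[-0.6781 0.3915 0.0000]·P = 0.0000;  [-0.7280 -0.4780 0.1190]·P = 0.0140
det = 0.6091;  x = -0.0090+0.0765z,  y = -0.0156+0.1324z
quadratic in z: (1.0234)z²+(0.2057)z+(-0.1319)=0, √Δ=0.7631 → z ∈ {-0.4733, 0.2723}; z = -0.4733 (taking z<0)
x = -0.0452, y = -0.0782

(-0.0452, -0.0782, -0.4733)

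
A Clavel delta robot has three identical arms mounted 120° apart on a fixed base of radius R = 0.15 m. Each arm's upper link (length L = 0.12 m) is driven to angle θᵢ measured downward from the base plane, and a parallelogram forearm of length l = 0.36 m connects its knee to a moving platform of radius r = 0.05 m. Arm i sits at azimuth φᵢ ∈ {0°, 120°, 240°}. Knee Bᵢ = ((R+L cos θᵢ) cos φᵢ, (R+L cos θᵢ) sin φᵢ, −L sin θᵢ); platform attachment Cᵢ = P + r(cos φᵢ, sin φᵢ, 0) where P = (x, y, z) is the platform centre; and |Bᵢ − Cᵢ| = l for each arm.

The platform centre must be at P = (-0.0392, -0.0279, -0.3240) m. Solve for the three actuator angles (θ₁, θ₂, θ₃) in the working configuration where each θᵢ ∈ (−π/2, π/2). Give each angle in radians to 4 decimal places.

θ₁ = 0.5234, θ₂ = 0.3489, θ₃ = 0.0874

φ1=0.0° → target in arm frame (-0.0392, -0.0279)
  A cos θ + B sin θ = C:  0.1392·cos θ + -0.3240·sin θ = -0.0414
  θ1 = atan2(B,A) + arccos(C/0.3526) = 0.5234
arm 2 (φ=120.0°): x'=-0.0046, y'=0.0479
  A=0.1046, B=-0.3240, C=(l²−L²−A²−y'²−z²)/(2L)=-0.0125
  θ2 = atan2(B,A) + arccos(C/0.3405) = 0.3489
arm 3 (φ=240.0°): x'=0.0438, y'=-0.0200
  e−x'=0.0562;  (l²−L²−(e−x')²−y'²−z²)/2L = 0.0278
  √(A²+B²)=0.3288;  θ3 = -1.3989+1.4863 ≈ 0.0874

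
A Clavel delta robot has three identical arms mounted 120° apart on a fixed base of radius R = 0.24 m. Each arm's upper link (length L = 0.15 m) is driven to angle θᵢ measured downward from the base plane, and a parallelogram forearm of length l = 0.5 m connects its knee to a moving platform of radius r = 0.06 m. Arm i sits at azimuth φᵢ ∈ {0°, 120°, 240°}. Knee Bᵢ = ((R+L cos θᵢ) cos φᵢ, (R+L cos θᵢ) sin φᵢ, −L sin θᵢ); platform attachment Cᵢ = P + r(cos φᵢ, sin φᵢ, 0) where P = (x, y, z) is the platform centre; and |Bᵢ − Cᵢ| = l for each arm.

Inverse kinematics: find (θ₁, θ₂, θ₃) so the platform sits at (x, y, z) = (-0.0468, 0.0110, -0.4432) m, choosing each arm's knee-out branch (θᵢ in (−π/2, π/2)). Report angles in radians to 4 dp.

arm 1 (φ=0.0°): x'=-0.0468, y'=0.0110
  A=0.2268, B=-0.4432, C=(l²−L²−A²−y'²−z²)/(2L)=-0.0683
  γ=atan2(-0.4432,0.2268)=-1.0978;  ψ=arccos(-0.1372)=1.7084;  θ1=γ+ψ≈0.6106
arm 2 (φ=120.0°): x'=0.0329, y'=0.0350
  A=0.1471, B=-0.4432, C=(l²−L²−A²−y'²−z²)/(2L)=0.0274
  θ2 = atan2(B,A) + arccos(C/0.4670) = 0.2617
φ3=240.0° → target in arm frame (0.0139, -0.0460)
  A=0.1661, B=-0.4432, C=(l²−L²−A²−y'²−z²)/(2L)=0.0045
  γ=atan2(-0.4432,0.1661)=-1.2122;  ψ=arccos(0.0096)=1.5612;  θ3=γ+ψ≈0.3491

θ₁ = 0.6106, θ₂ = 0.2617, θ₃ = 0.3491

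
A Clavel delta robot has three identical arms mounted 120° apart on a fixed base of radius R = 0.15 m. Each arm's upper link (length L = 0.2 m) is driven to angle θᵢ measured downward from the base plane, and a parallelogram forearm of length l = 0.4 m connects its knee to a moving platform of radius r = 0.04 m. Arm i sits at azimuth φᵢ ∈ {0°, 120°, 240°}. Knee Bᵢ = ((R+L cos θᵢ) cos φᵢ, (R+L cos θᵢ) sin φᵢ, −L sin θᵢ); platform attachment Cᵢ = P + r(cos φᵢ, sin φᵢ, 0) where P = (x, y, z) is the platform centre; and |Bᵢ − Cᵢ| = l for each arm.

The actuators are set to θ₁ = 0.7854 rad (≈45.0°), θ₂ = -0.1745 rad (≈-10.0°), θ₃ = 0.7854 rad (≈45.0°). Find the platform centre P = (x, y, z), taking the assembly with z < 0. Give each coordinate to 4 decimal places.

arm 1 at φ=0.0°: e+L cos θ1 = 0.2514;  centre 1 = (0.2514, 0.0000, -0.1414)
arm 2 at φ=120.0°: e+L cos θ2 = 0.3070;  centre 2 = (-0.1535, 0.2658, 0.0347)
arm 3 at φ=240.0°: e+L cos θ3 = 0.2514;  centre 3 = (-0.1257, -0.2177, -0.1414)
eliminate P² terms by subtracting sphere 1 from 2 and 3
plane₁₂: -0.8098x+0.5317y+0.3523z = 0.0122
Cramer: x(z) = -0.0071+0.2036z;  y(z) = 0.0122-0.3526z
sphere 1 gives Az²+Bz+C=0 with A=1.1657, B=0.1690, C=-0.0730;  B²−4AC=0.3691;  roots -0.3331, 0.1881;  negative root z = -0.3331
x = -0.0749, y = 0.1297

(-0.0749, 0.1297, -0.3331)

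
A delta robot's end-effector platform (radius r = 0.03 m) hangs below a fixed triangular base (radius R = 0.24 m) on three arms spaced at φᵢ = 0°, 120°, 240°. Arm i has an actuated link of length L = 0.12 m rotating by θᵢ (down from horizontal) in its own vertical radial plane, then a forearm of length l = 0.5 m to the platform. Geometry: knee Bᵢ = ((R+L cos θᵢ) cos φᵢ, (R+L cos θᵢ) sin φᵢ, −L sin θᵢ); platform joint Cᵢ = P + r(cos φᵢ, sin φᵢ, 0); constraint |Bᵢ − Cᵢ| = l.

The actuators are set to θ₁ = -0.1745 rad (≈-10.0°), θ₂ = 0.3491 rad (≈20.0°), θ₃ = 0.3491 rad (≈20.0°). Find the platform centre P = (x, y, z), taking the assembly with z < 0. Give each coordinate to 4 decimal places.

arm 1 at φ=0.0°: e+L cos θ1 = 0.3282;  O1 = (0.3282, 0.0000, 0.0208)
arm 2 at φ=120.0°: e+L cos θ2 = 0.3228;  O2 = (-0.1614, 0.2795, -0.0410)
O3 = (0.3228·cos240.0°, 0.3228·sin240.0°, -0.0410) = (-0.1614, -0.2795, -0.0410)
eliminate P² terms by subtracting sphere 1 from 2 and 3
linear system: -0.9791x+0.5590y = -0.0023−-0.1238z; -0.9791x+-0.5590y = -0.0023−-0.1238z
Cramer: x(z) = 0.0023-0.1264z;  y(z) = 0.0000+0.0000z
into |P−O₁|² = l²: 1.0160z² + 0.0407z + -0.1434 = 0;  Δ = 0.5844;  z = -0.3962 or 0.3562 → z<0 root = -0.3962
x = 0.0524, y = 0.0000

(0.0524, 0.0000, -0.3962)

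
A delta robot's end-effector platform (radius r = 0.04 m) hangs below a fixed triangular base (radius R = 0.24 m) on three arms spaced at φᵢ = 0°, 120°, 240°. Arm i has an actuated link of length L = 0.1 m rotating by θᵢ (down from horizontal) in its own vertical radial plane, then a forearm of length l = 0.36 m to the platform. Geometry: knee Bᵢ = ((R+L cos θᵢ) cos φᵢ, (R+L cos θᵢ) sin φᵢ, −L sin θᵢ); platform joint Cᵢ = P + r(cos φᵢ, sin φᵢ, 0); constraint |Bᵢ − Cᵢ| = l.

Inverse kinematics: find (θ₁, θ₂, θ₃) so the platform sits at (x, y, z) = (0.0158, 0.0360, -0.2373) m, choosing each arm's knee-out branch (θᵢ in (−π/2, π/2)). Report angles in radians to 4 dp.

θ₁ = 0.1741, θ₂ = 0.0877, θ₃ = 0.6983

rotate P by −φ1: (0.0158, 0.0360, -0.2373)
  A cos θ + B sin θ = C:  0.1842·cos θ + -0.2373·sin θ = 0.1403
  √(A²+B²)=0.3004;  θ1 = -0.9107+1.0848 ≈ 0.1741
rotate P by −φ2: (0.0233, -0.0317, -0.2373)
  e−x'=0.1767;  (l²−L²−(e−x')²−y'²−z²)/2L = 0.1553
  γ=atan2(-0.2373,0.1767)=-0.9307;  ψ=arccos(0.5248)=1.0183;  θ2=γ+ψ≈0.0877
arm 3 (φ=240.0°): x'=-0.0391, y'=-0.0043
  A cos θ + B sin θ = C:  0.2391·cos θ + -0.2373·sin θ = 0.0306
  √(A²+B²)=0.3369;  θ3 = -0.7817+1.4799 ≈ 0.6983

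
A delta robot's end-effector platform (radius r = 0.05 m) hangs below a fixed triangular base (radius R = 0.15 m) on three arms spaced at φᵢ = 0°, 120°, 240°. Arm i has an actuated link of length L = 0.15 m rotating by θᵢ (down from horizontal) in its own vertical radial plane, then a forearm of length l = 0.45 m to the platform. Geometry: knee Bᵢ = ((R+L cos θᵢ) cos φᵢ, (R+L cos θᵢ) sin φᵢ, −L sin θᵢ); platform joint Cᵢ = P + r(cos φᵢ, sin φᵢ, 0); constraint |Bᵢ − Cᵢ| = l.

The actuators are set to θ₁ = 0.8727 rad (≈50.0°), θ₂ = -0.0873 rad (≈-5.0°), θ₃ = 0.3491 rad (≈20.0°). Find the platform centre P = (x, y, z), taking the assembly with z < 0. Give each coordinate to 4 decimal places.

(-0.1376, 0.0628, -0.4098)

φ1=0.0°: virtual centre (0.1964, 0.0000, -0.1149), radius l
arm 2 at φ=120.0°: ρ2 = 0.2494;  O2 = (-0.1247, 0.2160, 0.0131)
O3 = (0.2410·cos240.0°, 0.2410·sin240.0°, -0.0513) = (-0.1205, -0.2087, -0.0513)
subtract pairs → two planes through P
[-0.6423 0.4320 0.2560]·P = 0.0106;  [-0.6338 -0.4173 0.1272]·P = 0.0089
det = 0.5418;  x = -0.0153+0.2986z,  y = 0.0018+-0.1486z
quadratic in z: (1.1112)z²+(0.1029)z+(-0.1445)=0, √Δ=0.8080 → z ∈ {-0.4098, 0.3173}; z = -0.4098 (taking z<0)
x = -0.1376, y = 0.0628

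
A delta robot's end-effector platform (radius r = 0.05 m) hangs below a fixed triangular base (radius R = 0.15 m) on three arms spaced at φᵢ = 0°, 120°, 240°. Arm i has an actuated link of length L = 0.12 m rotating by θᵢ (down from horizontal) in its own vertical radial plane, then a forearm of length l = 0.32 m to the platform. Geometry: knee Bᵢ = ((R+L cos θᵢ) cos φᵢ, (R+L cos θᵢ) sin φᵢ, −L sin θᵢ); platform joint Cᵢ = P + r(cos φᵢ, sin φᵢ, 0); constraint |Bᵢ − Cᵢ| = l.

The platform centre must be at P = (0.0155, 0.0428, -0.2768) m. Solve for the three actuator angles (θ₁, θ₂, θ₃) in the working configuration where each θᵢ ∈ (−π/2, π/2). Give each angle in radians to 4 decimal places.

arm 1 (φ=0.0°): x'=0.0155, y'=0.0428
  e−x'=0.0845;  (l²−L²−(e−x')²−y'²−z²)/2L = 0.0100
  √(A²+B²)=0.2894;  θ1 = -1.2745+1.5361 ≈ 0.2616
φ2=120.0° → target in arm frame (0.0293, -0.0348)
  e−x'=0.0707;  (l²−L²−(e−x')²−y'²−z²)/2L = 0.0216
  γ=atan2(-0.2768,0.0707)=-1.3208;  ψ=arccos(0.0754)=1.4953;  θ2=γ+ψ≈0.1745
arm 3 (φ=240.0°): x'=-0.0448, y'=-0.0080
  A=0.1448, B=-0.2768, C=(l²−L²−A²−y'²−z²)/(2L)=-0.0402
  θ3 = atan2(B,A) + arccos(C/0.3124) = 0.6111

θ₁ = 0.2616, θ₂ = 0.1745, θ₃ = 0.6111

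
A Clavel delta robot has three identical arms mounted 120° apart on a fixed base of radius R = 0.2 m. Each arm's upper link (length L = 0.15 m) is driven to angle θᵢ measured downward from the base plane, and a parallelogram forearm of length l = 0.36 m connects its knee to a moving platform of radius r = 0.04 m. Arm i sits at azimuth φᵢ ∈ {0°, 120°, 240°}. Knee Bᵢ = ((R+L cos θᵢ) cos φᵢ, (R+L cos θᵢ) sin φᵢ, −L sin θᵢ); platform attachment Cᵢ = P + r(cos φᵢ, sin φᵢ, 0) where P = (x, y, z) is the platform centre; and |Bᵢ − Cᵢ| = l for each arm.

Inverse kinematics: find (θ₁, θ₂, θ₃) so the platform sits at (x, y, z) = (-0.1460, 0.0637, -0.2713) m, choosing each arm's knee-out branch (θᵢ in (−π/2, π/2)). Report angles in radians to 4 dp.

θ₁ = 1.3961, θ₂ = -0.1745, θ₃ = 0.6111

rotate P by −φ1: (-0.1460, 0.0637, -0.2713)
  e−x'=0.3060;  (l²−L²−(e−x')²−y'²−z²)/2L = -0.2140
  θ1 = atan2(B,A) + arccos(C/0.4089) = 1.3961
arm 2 (φ=120.0°): x'=0.1282, y'=0.0946
  e−x'=0.0318;  (l²−L²−(e−x')²−y'²−z²)/2L = 0.0785
  √(A²+B²)=0.2732;  θ2 = -1.4540+1.2795 ≈ -0.1745
φ3=240.0° → target in arm frame (0.0178, -0.1583)
  A cos θ + B sin θ = C:  0.1422·cos θ + -0.2713·sin θ = -0.0392
  θ3 = atan2(B,A) + arccos(C/0.3063) = 0.6111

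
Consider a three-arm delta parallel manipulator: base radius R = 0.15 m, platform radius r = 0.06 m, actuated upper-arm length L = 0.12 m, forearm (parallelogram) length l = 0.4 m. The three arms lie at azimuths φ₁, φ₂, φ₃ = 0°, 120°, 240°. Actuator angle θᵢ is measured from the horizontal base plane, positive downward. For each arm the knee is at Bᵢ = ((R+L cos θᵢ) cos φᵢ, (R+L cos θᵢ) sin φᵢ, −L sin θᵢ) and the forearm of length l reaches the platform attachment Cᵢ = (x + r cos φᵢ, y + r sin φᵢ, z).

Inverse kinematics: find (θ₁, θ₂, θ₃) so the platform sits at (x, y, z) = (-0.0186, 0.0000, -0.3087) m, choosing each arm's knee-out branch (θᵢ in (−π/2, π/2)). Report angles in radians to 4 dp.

θ₁ = -0.1742, θ₂ = -0.3490, θ₃ = -0.3490

rotate P by −φ1: (-0.0186, 0.0000, -0.3087)
  A cos θ + B sin θ = C:  0.1086·cos θ + -0.3087·sin θ = 0.1605
  γ=atan2(-0.3087,0.1086)=-1.2325;  ψ=arccos(0.4903)=1.0583;  θ1=γ+ψ≈-0.1742
rotate P by −φ2: (0.0093, 0.0161, -0.3087)
  e−x'=0.0807;  (l²−L²−(e−x')²−y'²−z²)/2L = 0.1814
  γ=atan2(-0.3087,0.0807)=-1.3151;  ψ=arccos(0.5685)=0.9661;  θ2=γ+ψ≈-0.3490
arm 3 (φ=240.0°): x'=0.0093, y'=-0.0161
  A cos θ + B sin θ = C:  0.0807·cos θ + -0.3087·sin θ = 0.1814
  √(A²+B²)=0.3191;  θ3 = -1.3151+0.9661 ≈ -0.3490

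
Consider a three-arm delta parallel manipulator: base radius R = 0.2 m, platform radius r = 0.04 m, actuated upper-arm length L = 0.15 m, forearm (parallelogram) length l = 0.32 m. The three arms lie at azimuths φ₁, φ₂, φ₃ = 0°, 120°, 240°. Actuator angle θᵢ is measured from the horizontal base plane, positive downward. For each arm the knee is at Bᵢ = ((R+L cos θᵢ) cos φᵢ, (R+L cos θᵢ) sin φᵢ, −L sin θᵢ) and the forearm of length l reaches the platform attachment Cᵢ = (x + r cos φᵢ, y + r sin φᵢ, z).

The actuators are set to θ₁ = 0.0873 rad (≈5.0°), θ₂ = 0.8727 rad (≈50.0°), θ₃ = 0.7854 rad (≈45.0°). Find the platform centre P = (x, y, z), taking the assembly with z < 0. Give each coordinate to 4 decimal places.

(0.0666, -0.0084, -0.2213)

O1 = (0.3094·cos0.0°, 0.3094·sin0.0°, -0.0131) = (0.3094, 0.0000, -0.0131)
arm 2 at φ=120.0°: (R−r)+L cos θ2 = 0.2564;  O2 = (-0.1282, 0.2221, -0.1149)
O3 = (0.2661·cos240.0°, 0.2661·sin240.0°, -0.1061) = (-0.1330, -0.2304, -0.1061)
subtract pairs → two planes through P
[-0.8753 0.4441 -0.2037]·P = -0.0170;  [-0.8849 -0.4608 -0.1860]·P = -0.0139
det = 0.7964;  x = 0.0176+-0.2216z,  y = -0.0036+0.0219z
sphere 1 gives Az²+Bz+C=0 with A=1.0496, B=0.1553, C=-0.0170;  B²−4AC=0.0956;  roots -0.2213, 0.0733;  negative root z = -0.2213
x = 0.0666, y = -0.0084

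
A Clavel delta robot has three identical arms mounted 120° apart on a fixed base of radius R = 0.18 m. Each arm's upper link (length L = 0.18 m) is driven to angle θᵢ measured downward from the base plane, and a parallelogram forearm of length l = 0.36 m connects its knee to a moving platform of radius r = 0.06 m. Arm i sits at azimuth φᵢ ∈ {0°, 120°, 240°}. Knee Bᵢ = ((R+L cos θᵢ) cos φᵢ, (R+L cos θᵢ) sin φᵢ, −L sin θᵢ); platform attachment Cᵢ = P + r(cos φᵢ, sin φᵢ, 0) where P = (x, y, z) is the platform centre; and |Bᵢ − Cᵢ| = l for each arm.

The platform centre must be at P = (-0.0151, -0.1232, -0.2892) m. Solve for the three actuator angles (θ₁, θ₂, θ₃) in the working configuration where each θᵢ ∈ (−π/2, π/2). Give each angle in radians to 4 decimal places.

θ₁ = 0.6108, θ₂ = 0.9600, θ₃ = -0.0876

arm 1 (φ=0.0°): x'=-0.0151, y'=-0.1232
  A=0.1351, B=-0.2892, C=(l²−L²−A²−y'²−z²)/(2L)=-0.0552
  √(A²+B²)=0.3192;  θ1 = -1.1338+1.7446 ≈ 0.6108
φ2=120.0° → target in arm frame (-0.0991, 0.0747)
  A cos θ + B sin θ = C:  0.2191·cos θ + -0.2892·sin θ = -0.1112
  γ=atan2(-0.2892,0.2191)=-0.9223;  ψ=arccos(-0.3065)=1.8823;  θ2=γ+ψ≈0.9600
φ3=240.0° → target in arm frame (0.1142, 0.0485)
  e−x'=0.0058;  (l²−L²−(e−x')²−y'²−z²)/2L = 0.0310
  γ=atan2(-0.2892,0.0058)=-1.5509;  ψ=arccos(0.1073)=1.4633;  θ3=γ+ψ≈-0.0876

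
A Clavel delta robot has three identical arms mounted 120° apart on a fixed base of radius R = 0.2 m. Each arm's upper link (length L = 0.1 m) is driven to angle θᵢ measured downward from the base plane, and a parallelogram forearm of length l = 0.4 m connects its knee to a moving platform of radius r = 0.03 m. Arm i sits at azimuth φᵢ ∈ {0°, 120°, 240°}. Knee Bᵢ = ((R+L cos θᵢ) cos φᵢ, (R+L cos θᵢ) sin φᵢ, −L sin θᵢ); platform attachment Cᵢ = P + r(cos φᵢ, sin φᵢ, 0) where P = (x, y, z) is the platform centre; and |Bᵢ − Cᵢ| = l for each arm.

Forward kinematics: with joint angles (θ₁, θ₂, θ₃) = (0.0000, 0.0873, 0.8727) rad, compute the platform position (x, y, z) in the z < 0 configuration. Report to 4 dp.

(0.0452, 0.0660, -0.3242)

centre 1 = (0.2700·cos0.0°, 0.2700·sin0.0°, 0.0000) = (0.2700, 0.0000, 0.0000)
arm 2 at φ=120.0°: ρ2 = 0.2696;  centre 2 = (-0.1348, 0.2335, -0.0087)
arm 3 at φ=240.0°: ρ3 = 0.2343;  centre 3 = (-0.1171, -0.2029, -0.0766)
subtract pairs → two planes through P
plane₁₂: -0.8096x+0.4670y+-0.0174z = -0.0001
det = 0.6901;  x = 0.0083+-0.1139z,  y = 0.0141+-0.1602z
quadratic in z: (1.0386)z²+(0.0551)z+(-0.0913)=0, √Δ=0.6184 → z ∈ {-0.3242, 0.2712}; z = -0.3242 (taking z<0)
x = 0.0452, y = 0.0660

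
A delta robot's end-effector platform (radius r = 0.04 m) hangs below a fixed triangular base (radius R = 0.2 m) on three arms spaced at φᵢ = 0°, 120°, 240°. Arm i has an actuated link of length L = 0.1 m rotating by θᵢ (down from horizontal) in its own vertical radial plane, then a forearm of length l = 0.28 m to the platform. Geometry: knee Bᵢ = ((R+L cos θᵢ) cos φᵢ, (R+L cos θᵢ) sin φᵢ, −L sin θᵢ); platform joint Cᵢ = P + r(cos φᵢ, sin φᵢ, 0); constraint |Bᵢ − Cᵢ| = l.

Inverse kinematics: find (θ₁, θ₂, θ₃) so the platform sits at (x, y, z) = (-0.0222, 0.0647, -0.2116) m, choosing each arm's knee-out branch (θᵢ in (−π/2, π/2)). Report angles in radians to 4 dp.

φ1=0.0° → target in arm frame (-0.0222, 0.0647)
  A cos θ + B sin θ = C:  0.1822·cos θ + -0.2116·sin θ = -0.0688
  θ1 = atan2(B,A) + arccos(C/0.2792) = 0.9598
φ2=120.0° → target in arm frame (0.0671, -0.0131)
  e−x'=0.0929;  (l²−L²−(e−x')²−y'²−z²)/2L = 0.0741
  θ2 = atan2(B,A) + arccos(C/0.2311) = 0.0869
arm 3 (φ=240.0°): x'=-0.0449, y'=-0.0516
  e−x'=0.2049;  (l²−L²−(e−x')²−y'²−z²)/2L = -0.1052
  √(A²+B²)=0.2946;  θ3 = -0.8014+1.9358 ≈ 1.1344

θ₁ = 0.9598, θ₂ = 0.0869, θ₃ = 1.1344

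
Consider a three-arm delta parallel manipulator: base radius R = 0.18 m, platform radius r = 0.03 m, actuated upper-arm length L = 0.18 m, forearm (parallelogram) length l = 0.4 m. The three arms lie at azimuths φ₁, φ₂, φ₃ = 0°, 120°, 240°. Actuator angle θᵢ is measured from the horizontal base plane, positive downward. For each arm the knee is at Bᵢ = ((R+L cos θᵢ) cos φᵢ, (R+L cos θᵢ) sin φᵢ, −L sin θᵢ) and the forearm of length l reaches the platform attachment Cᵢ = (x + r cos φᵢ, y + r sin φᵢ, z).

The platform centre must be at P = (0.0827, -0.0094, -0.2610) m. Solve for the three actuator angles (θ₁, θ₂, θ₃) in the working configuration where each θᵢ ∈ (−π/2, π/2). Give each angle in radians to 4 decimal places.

arm 1 (φ=0.0°): x'=0.0827, y'=-0.0094
  A=0.0673, B=-0.2610, C=(l²−L²−A²−y'²−z²)/(2L)=0.1524
  θ1 = atan2(B,A) + arccos(C/0.2695) = -0.3485
rotate P by −φ2: (-0.0495, -0.0669, -0.2610)
  A=0.1995, B=-0.2610, C=(l²−L²−A²−y'²−z²)/(2L)=0.0422
  γ=atan2(-0.2610,0.1995)=-0.9182;  ψ=arccos(0.1286)=1.4419;  θ2=γ+ψ≈0.5237
arm 3 (φ=240.0°): x'=-0.0332, y'=0.0763
  e−x'=0.1832;  (l²−L²−(e−x')²−y'²−z²)/2L = 0.0558
  θ3 = atan2(B,A) + arccos(C/0.3189) = 0.4361

θ₁ = -0.3485, θ₂ = 0.5237, θ₃ = 0.4361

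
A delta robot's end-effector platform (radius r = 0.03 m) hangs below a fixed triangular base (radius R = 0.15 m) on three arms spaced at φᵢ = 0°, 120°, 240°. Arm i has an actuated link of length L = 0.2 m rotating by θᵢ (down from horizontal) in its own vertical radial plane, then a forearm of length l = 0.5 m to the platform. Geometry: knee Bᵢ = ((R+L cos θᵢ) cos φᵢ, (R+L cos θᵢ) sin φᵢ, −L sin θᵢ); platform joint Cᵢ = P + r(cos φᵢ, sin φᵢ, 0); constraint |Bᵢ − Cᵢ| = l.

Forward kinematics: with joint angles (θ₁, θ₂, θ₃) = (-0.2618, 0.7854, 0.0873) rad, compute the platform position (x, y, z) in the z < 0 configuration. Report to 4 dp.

centre 1 = (0.3132·cos0.0°, 0.3132·sin0.0°, 0.0518) = (0.3132, 0.0000, 0.0518)
φ2=120.0°: virtual centre (-0.1307, 0.2264, -0.1414), radius l
arm 3 at φ=240.0°: (R−r)+L cos θ3 = 0.3192;  centre 3 = (-0.1596, -0.2765, -0.0174)
subtract pairs → two planes through P
plane₁₂: -0.8878x+0.4528y+-0.3864z = -0.0124
det = 0.9191;  x = 0.0068+-0.3006z,  y = -0.0142+0.2638z
sphere 1 gives Az²+Bz+C=0 with A=1.1600, B=0.0732, C=-0.1532;  B²−4AC=0.7163;  roots -0.3964, 0.3332;  negative root z = -0.3964
x = 0.1259, y = -0.1188

(0.1259, -0.1188, -0.3964)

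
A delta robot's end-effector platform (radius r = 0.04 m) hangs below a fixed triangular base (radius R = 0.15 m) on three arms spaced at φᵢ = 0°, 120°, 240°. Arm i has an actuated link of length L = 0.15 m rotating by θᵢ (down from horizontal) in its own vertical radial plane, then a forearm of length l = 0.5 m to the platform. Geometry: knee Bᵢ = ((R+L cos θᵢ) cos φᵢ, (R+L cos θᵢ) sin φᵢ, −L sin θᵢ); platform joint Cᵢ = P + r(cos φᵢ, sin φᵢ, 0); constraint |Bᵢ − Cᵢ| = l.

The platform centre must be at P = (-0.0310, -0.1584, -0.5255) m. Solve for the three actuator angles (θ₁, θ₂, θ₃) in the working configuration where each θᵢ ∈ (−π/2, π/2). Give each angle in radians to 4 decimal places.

rotate P by −φ1: (-0.0310, -0.1584, -0.5255)
  A cos θ + B sin θ = C:  0.1410·cos θ + -0.5255·sin θ = -0.3121
  θ1 = atan2(B,A) + arccos(C/0.5441) = 0.8730
φ2=120.0° → target in arm frame (-0.1217, 0.1060)
  e−x'=0.2317;  (l²−L²−(e−x')²−y'²−z²)/2L = -0.3786
  θ2 = atan2(B,A) + arccos(C/0.5743) = 1.1350
arm 3 (φ=240.0°): x'=0.1527, y'=0.0524
  A=-0.0427, B=-0.5255, C=(l²−L²−A²−y'²−z²)/(2L)=-0.1774
  θ3 = atan2(B,A) + arccos(C/0.5272) = 0.2621

θ₁ = 0.8730, θ₂ = 1.1350, θ₃ = 0.2621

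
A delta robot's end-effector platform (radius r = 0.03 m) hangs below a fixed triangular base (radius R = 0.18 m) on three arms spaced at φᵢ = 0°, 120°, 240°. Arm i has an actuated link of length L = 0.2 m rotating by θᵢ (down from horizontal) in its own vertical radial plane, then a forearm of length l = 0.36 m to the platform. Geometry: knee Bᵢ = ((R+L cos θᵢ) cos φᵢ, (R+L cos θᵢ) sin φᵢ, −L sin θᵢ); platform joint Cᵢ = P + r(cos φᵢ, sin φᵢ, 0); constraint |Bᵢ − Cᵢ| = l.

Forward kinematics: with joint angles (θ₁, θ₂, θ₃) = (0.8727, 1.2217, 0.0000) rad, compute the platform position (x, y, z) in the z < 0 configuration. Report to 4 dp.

(-0.0225, -0.1462, -0.2859)

φ1=0.0°: virtual centre (0.2786, 0.0000, -0.1532), radius l
S2 = (0.2184·cos120.0°, 0.2184·sin120.0°, -0.1879) = (-0.1092, 0.1891, -0.1879)
S3 = (0.3500·cos240.0°, 0.3500·sin240.0°, 0.0000) = (-0.1750, -0.3031, 0.0000)
eliminate P² terms by subtracting sphere 1 from 2 and 3
linear system: -0.7755x+0.3783y = -0.0180−-0.0694z; -0.9071x+-0.6062y = 0.0214−0.3064z
Cramer: x(z) = 0.0035+0.0908z;  y(z) = -0.0406+0.3697z
sphere 1 gives Az²+Bz+C=0 with A=1.1449, B=0.2265, C=-0.0288;  B²−4AC=0.1833;  roots -0.2859, 0.0880;  negative root z = -0.2859
x = -0.0225, y = -0.1462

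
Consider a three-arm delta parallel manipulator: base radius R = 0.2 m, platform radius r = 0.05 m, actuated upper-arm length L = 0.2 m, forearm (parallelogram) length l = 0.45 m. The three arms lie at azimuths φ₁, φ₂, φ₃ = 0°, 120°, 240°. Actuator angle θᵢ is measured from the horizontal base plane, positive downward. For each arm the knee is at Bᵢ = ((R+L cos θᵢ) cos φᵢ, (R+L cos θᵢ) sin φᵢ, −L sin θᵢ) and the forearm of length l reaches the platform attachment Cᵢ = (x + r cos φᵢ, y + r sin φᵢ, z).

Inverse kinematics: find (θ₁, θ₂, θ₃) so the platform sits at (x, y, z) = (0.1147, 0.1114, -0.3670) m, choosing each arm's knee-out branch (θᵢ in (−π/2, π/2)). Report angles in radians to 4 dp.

φ1=0.0° → target in arm frame (0.1147, 0.1114)
  A cos θ + B sin θ = C:  0.0353·cos θ + -0.3670·sin θ = 0.0354
  θ1 = atan2(B,A) + arccos(C/0.3687) = -0.0002
rotate P by −φ2: (0.0391, -0.1550, -0.3670)
  A=0.1109, B=-0.3670, C=(l²−L²−A²−y'²−z²)/(2L)=-0.0213
  √(A²+B²)=0.3834;  θ2 = -1.2774+1.6264 ≈ 0.3490
rotate P by −φ3: (-0.1538, 0.0436, -0.3670)
  A cos θ + B sin θ = C:  0.3038·cos θ + -0.3670·sin θ = -0.1660
  θ3 = atan2(B,A) + arccos(C/0.4764) = 1.0474

θ₁ = -0.0002, θ₂ = 0.3490, θ₃ = 1.0474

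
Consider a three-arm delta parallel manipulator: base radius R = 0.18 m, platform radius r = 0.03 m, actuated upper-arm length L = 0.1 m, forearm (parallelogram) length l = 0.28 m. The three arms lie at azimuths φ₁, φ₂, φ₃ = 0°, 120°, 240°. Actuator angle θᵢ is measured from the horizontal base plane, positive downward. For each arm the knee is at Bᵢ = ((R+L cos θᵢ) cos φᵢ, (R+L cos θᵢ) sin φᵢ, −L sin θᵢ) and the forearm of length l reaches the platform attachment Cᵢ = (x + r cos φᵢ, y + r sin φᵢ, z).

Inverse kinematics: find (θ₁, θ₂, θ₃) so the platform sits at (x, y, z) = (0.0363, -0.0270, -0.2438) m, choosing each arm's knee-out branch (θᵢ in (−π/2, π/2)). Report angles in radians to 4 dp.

φ1=0.0° → target in arm frame (0.0363, -0.0270)
  A=0.1137, B=-0.2438, C=(l²−L²−A²−y'²−z²)/(2L)=-0.0235
  √(A²+B²)=0.2690;  θ1 = -1.1344+1.6582 ≈ 0.5238
arm 2 (φ=120.0°): x'=-0.0415, y'=-0.0179
  A=0.1915, B=-0.2438, C=(l²−L²−A²−y'²−z²)/(2L)=-0.1402
  γ=atan2(-0.2438,0.1915)=-0.9049;  ψ=arccos(-0.4523)=2.0401;  θ2=γ+ψ≈1.1352
φ3=240.0° → target in arm frame (0.0052, 0.0449)
  e−x'=0.1448;  (l²−L²−(e−x')²−y'²−z²)/2L = -0.0701
  θ3 = atan2(B,A) + arccos(C/0.2835) = 0.7856

θ₁ = 0.5238, θ₂ = 1.1352, θ₃ = 0.7856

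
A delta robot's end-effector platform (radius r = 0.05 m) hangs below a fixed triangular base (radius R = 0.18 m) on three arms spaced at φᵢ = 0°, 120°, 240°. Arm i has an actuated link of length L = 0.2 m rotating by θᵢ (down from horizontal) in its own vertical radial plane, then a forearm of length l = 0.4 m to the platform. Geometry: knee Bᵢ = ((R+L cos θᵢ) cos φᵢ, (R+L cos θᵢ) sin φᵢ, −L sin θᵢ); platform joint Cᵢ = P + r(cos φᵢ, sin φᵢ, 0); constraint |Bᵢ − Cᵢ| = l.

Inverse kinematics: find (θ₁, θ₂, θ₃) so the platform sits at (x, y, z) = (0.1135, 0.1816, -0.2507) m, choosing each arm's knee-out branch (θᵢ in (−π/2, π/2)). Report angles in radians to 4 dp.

arm 1 (φ=0.0°): x'=0.1135, y'=0.1816
  A cos θ + B sin θ = C:  0.0165·cos θ + -0.2507·sin θ = 0.0597
  √(A²+B²)=0.2512;  θ1 = -1.5051+1.3307 ≈ -0.1744
rotate P by −φ2: (0.1005, -0.1891, -0.2507)
  e−x'=0.0295;  (l²−L²−(e−x')²−y'²−z²)/2L = 0.0513
  γ=atan2(-0.2507,0.0295)=-1.4537;  ψ=arccos(0.2033)=1.3661;  θ2=γ+ψ≈-0.0876
φ3=240.0° → target in arm frame (-0.2140, 0.0075)
  A=0.3440, B=-0.2507, C=(l²−L²−A²−y'²−z²)/(2L)=-0.1531
  √(A²+B²)=0.4257;  θ3 = -0.6298+1.9388 ≈ 1.3091

θ₁ = -0.1744, θ₂ = -0.0876, θ₃ = 1.3091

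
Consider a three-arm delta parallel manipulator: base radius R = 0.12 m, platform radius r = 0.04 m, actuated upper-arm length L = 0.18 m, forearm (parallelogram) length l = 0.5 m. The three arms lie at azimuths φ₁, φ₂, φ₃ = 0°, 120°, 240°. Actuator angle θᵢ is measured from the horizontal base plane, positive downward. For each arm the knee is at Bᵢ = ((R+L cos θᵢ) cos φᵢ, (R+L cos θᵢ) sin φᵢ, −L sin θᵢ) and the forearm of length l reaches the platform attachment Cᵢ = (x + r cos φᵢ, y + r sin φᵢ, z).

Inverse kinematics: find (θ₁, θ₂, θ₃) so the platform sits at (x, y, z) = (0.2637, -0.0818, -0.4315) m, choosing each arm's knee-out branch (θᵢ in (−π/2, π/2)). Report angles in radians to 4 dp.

rotate P by −φ1: (0.2637, -0.0818, -0.4315)
  e−x'=-0.1837;  (l²−L²−(e−x')²−y'²−z²)/2L = -0.0251
  γ=atan2(-0.4315,-0.1837)=-1.9733;  ψ=arccos(-0.0535)=1.6243;  θ1=γ+ψ≈-0.3490
φ2=120.0° → target in arm frame (-0.2027, -0.1875)
  e−x'=0.2827;  (l²−L²−(e−x')²−y'²−z²)/2L = -0.2324
  θ2 = atan2(B,A) + arccos(C/0.5159) = 1.0472
arm 3 (φ=240.0°): x'=-0.0610, y'=0.2693
  A=0.1410, B=-0.4315, C=(l²−L²−A²−y'²−z²)/(2L)=-0.1694
  γ=atan2(-0.4315,0.1410)=-1.2549;  ψ=arccos(-0.3732)=1.9532;  θ3=γ+ψ≈0.6983

θ₁ = -0.3490, θ₂ = 1.0472, θ₃ = 0.6983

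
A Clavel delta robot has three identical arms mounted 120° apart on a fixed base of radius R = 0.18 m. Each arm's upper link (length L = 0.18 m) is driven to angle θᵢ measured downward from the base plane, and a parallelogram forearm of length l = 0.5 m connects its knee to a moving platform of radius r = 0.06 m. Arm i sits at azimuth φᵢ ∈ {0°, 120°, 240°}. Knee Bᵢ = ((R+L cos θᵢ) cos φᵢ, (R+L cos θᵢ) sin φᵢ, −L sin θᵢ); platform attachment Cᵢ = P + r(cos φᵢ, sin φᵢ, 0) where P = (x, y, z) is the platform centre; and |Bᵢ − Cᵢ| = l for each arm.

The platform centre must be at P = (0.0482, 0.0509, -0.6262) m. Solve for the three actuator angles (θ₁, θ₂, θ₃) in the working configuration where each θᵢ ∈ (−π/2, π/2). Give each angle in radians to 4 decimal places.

φ1=0.0° → target in arm frame (0.0482, 0.0509)
  A cos θ + B sin θ = C:  0.0718·cos θ + -0.6262·sin θ = -0.5063
  γ=atan2(-0.6262,0.0718)=-1.4566;  ψ=arccos(-0.8033)=2.5036;  θ1=γ+ψ≈1.0470
rotate P by −φ2: (0.0200, -0.0672, -0.6262)
  A cos θ + B sin θ = C:  0.1000·cos θ + -0.6262·sin θ = -0.5251
  θ2 = atan2(B,A) + arccos(C/0.6341) = 1.1341
rotate P by −φ3: (-0.0682, 0.0163, -0.6262)
  A cos θ + B sin θ = C:  0.1882·cos θ + -0.6262·sin θ = -0.5839
  √(A²+B²)=0.6539;  θ3 = -1.2789+2.6748 ≈ 1.3959

θ₁ = 1.0470, θ₂ = 1.1341, θ₃ = 1.3959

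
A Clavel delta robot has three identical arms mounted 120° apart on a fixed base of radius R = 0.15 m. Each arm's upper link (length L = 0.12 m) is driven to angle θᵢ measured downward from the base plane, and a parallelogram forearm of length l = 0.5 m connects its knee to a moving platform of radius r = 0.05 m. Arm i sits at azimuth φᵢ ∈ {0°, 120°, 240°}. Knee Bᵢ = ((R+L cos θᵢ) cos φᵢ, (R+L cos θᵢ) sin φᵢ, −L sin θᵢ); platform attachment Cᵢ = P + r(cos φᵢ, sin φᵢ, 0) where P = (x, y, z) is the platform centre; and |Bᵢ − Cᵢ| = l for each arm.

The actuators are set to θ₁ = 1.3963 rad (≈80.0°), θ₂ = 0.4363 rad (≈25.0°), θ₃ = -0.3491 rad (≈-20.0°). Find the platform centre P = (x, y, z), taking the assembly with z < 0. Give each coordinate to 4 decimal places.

(-0.2546, -0.1079, -0.4303)

arm 1 at φ=0.0°: e+L cos θ1 = 0.1208;  S1 = (0.1208, 0.0000, -0.1182)
φ2=120.0°: virtual centre (-0.1044, 0.1808, -0.0507), radius l
arm 3 at φ=240.0°: e+L cos θ3 = 0.2128;  S3 = (-0.1064, -0.1843, 0.0410)
subtract pairs → two planes through P
linear system: -0.4504x+0.3616y = 0.0176−0.1349z; -0.4544x+-0.3685y = 0.0184−0.3184z
det = 0.3303;  x = -0.0397+0.4992z,  y = -0.0009+0.2486z
sphere 1 gives Az²+Bz+C=0 with A=1.3110, B=0.0756, C=-0.2102;  B²−4AC=1.1082;  roots -0.4303, 0.3727;  negative root z = -0.4303
x = -0.2546, y = -0.1079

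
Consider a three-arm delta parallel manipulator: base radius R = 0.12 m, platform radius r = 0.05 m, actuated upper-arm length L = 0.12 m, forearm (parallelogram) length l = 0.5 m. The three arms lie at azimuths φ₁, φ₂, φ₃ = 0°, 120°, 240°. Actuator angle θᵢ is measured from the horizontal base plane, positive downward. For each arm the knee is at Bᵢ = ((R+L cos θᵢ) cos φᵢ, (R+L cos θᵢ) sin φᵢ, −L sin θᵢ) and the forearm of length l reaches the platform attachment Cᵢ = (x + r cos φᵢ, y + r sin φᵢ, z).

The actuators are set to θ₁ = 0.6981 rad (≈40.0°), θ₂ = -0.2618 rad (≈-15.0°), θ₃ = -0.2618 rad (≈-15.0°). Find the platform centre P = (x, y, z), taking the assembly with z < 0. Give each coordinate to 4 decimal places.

(-0.1901, 0.0000, -0.4322)

φ1=0.0°: virtual centre (0.1619, 0.0000, -0.0771), radius l
arm 2 at φ=120.0°: (R−r)+L cos θ2 = 0.1859;  S2 = (-0.0930, 0.1610, 0.0311)
arm 3 at φ=240.0°: (R−r)+L cos θ3 = 0.1859;  S3 = (-0.0930, -0.1610, 0.0311)
subtract pairs → two planes through P
linear system: -0.5098x+0.3220y = 0.0034−0.2164z; -0.5098x+-0.3220y = 0.0034−0.2164z
Cramer: x(z) = -0.0066+0.4245z;  y(z) = 0.0000-0.0000z
into |P−S₁|² = l²: 1.1802z² + 0.0112z + -0.2157 = 0;  Δ = 1.0182;  z = -0.4322 or 0.4227 → z<0 root = -0.4322
x = -0.1901, y = 0.0000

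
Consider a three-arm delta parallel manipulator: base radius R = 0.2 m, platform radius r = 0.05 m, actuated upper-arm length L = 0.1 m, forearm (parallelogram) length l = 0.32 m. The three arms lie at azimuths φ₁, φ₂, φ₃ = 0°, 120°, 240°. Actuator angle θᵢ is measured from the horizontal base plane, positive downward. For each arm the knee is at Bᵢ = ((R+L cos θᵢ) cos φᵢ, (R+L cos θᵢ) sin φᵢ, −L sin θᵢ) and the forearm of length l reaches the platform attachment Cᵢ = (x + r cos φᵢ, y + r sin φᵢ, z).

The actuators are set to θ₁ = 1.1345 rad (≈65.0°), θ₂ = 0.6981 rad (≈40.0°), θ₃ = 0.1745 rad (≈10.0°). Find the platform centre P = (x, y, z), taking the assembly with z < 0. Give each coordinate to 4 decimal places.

(-0.0651, -0.0378, -0.2771)

φ1=0.0°: virtual centre (0.1923, 0.0000, -0.0906), radius l
φ2=120.0°: virtual centre (-0.1133, 0.1962, -0.0643), radius l
O3 = (0.2485·cos240.0°, 0.2485·sin240.0°, -0.0174) = (-0.1242, -0.2152, -0.0174)
eliminate P² terms by subtracting sphere 1 from 2 and 3
plane₁₂: -0.6111x+0.3925y+0.0527z = 0.0103
det = 0.5115;  x = -0.0216+0.1568z,  y = -0.0074+0.1099z
into |P−O₁|² = l²: 1.0367z² + 0.1126z + -0.0484 = 0;  Δ = 0.2133;  z = -0.2771 or 0.1685 → z<0 root = -0.2771
x = -0.0651, y = -0.0378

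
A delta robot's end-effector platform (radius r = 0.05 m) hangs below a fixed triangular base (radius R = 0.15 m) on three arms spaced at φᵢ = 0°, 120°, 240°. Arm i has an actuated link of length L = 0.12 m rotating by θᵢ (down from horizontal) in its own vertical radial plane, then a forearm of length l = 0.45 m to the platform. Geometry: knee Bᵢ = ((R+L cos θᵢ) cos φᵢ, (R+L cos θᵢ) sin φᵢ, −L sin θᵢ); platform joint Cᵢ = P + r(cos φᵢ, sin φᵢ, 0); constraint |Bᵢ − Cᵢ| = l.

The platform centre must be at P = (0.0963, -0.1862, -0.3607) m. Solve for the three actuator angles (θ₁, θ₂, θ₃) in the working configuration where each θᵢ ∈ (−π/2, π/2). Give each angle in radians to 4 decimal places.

θ₁ = -0.2624, θ₂ = 1.0471, θ₃ = -0.3493

φ1=0.0° → target in arm frame (0.0963, -0.1862)
  A=0.0037, B=-0.3607, C=(l²−L²−A²−y'²−z²)/(2L)=0.0971
  γ=atan2(-0.3607,0.0037)=-1.5605;  ψ=arccos(0.2693)=1.2982;  θ1=γ+ψ≈-0.2624
arm 2 (φ=120.0°): x'=-0.2094, y'=0.0097
  A=0.3094, B=-0.3607, C=(l²−L²−A²−y'²−z²)/(2L)=-0.1576
  γ=atan2(-0.3607,0.3094)=-0.8618;  ψ=arccos(-0.3317)=1.9089;  θ2=γ+ψ≈1.0471
arm 3 (φ=240.0°): x'=0.1131, y'=0.1765
  A=-0.0131, B=-0.3607, C=(l²−L²−A²−y'²−z²)/(2L)=0.1111
  θ3 = atan2(B,A) + arccos(C/0.3609) = -0.3493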